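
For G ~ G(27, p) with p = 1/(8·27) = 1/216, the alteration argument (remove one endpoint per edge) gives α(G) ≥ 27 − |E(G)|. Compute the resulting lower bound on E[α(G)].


E[|E(G)|] = C(27, 2)·p = 351 · (1/216) = 13/8.
E[α(G)] ≥ n − E[|E(G)|] = 27 − 13/8 = 203/8.
Numerically: ≈ 25.37500.
(This is only a lower bound; the true E[α(G)] may be larger.)

E[α(G)] ≥ 203/8 ≈ 25.37500.


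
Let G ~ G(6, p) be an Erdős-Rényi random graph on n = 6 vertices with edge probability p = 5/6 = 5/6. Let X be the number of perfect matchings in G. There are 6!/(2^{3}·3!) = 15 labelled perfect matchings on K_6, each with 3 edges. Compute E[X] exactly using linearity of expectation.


K_6 has 6!/(2^{3}·3!) = 15 labelled perfect matchings.
For each such perfect matching H, let X_H = 1 if all 3 edges of H are present in G. Then P[X_H = 1] = p^{3} = (5/6)^{3} = 125/216.
By linearity of expectation: E[X] = Σ_H E[X_H] = 15 · p^{3} = 15 · 125/216 = 625/72.
Numerically: E[X] ≈ 8.68056.

E[X] = 15 · (5/6)^{3} = 625/72 ≈ 8.68056.


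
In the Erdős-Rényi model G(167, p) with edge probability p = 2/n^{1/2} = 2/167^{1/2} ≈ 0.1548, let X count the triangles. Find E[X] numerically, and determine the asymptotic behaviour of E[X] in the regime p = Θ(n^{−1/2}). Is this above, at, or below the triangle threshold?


Number of potential triangles: C(167, 3) = 762355.
Each occurs with probability p³ ≈ (0.1548)³ ≈ 3.706938e-03.
By linearity: E[X] = C(167, 3)·p³ ≈ 762355 · 3.706938e-03 ≈ 2826.0024.
Since α = 1/2 < 1, p = c/n^{1/2} ≫ 1/n is above the triangle threshold p ~ 1/n. Asymptotically E[X] ~ (c³/6)·n^{3(1−α)} = (2³/6)·n^{1.5} → ∞; triangles are abundant w.h.p.

E[X] ≈ 2826.0024; in regime p = Θ(1/n^{1/2}) E[X] diverges (above the triangle threshold p ~ 1/n).


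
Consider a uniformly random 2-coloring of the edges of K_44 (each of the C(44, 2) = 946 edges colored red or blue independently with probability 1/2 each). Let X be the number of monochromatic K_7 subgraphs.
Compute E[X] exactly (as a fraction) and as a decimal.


Let X = Σ_S X_S over the C(44, 7) = 38320568 subsets S of size 7, where X_S = 1 if the K_7 on S is monochromatic.
For a fixed S, the K_7 on S has C(7, 2) = 21 edges. P[all 21 edges red] = (1/2)^21, and likewise for blue, so P[monochromatic] = 2·(1/2)^21 = 2^{1 − 21} = 1/1048576.
By linearity: E[X] = C(44, 7) · 2^{1 − 21} = 38320568 · 1/1048576 = 4790071/131072.
Numerically: E[X] ≈ 36.5453.

E[X] = C(44,7)·2^(1−C(7,2)) = 4790071/131072 ≈ 36.5453.


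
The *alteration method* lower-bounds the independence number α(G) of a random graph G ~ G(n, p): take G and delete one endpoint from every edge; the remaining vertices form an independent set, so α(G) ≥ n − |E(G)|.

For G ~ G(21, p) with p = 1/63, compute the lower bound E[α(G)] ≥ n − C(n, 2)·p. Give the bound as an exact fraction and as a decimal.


E[|E(G)|] = C(21, 2)·p = 210 · (1/63) = 10/3.
E[α(G)] ≥ n − E[|E(G)|] = 21 − 10/3 = 53/3.
Numerically: ≈ 17.6667.
(This is only a lower bound; the true E[α(G)] may be larger.)

E[α(G)] ≥ 53/3 ≈ 17.6667.


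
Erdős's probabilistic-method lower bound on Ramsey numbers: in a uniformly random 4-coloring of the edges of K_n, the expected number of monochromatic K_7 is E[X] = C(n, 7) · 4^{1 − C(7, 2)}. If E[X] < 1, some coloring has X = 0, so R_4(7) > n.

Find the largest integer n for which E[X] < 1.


We need C(n, 7) · 4^{1 − 21} < 1, i.e. C(n, 7) < 4^{21 − 1} = 1099511627776.
Check values of n near the boundary:
  n = 175: C(175, 7) = 883208107275; 883208107275 < 1099511627776? YES
  n = 176: C(176, 7) = 919790691600; 919790691600 < 1099511627776? YES
  n = 177: C(177, 7) = 957664425960; 957664425960 < 1099511627776? YES
  n = 178: C(178, 7) = 996867063280; 996867063280 < 1099511627776? YES
  n = 179: C(179, 7) = 1037437234460; 1037437234460 < 1099511627776? YES
  n = 180: C(180, 7) = 1079414463600; 1079414463600 < 1099511627776? YES
  n = 181: C(181, 7) = 1122839183400; 1122839183400 < 1099511627776? NO
  n = 182: C(182, 7) = 1167752750736; 1167752750736 < 1099511627776? NO
  n = 183: C(183, 7) = 1214197462413; 1214197462413 < 1099511627776? NO
The largest n with C(n, 7) < 1099511627776 is n = 180 (where E[X] = 67463403975/68719476736 ≈ 0.981722). Hence R_4(7) > 180, i.e. R_4(7) ≥ 181.

Largest n = 180; hence R_4(7) > 180.


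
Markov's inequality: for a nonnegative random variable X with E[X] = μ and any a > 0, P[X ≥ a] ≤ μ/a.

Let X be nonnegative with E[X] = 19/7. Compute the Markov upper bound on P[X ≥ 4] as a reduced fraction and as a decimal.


μ = E[X] = 19/7, a = 4.
Markov: P[X ≥ 4] ≤ μ/a = (19/7)/4 = 19/28.
Numerically: ≈ 0.67857.
(Since a = 4 > μ = 2.71429, the bound 19/28 is < 1 and informative.)

P[X ≥ 4] ≤ 19/28 ≈ 0.67857.


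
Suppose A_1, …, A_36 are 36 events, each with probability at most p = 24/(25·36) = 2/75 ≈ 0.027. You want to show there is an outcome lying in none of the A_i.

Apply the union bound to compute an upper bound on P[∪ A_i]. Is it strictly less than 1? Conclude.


Union bound: P[∪_{i=1}^{36} A_i] ≤ Σ_i P[A_i] ≤ 36·p = 36·(2/75) = 24/25.
Numerically: 24/25 ≈ 0.960.
Is 24/25 < 1? YES.
Since P[∪ A_i] ≤ 24/25 < 1, the complement has P[∩ A_i^c] ≥ 1 − 24/25 = 1/25 > 0, so some outcome avoids every A_i.

36·p = 24/25 ≈ 0.960; existence CERTIFIED by the union bound.


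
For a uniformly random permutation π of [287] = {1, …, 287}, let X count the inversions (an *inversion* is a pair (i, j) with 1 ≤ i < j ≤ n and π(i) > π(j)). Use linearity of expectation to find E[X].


Write X = Σ X_I over the C(287, 2) = 41041 pairs i < j, with X_I the indicator of one inversion.
There are 41041 indicators.
For each fixed pair i < j, the values π(i) and π(j) are two distinct elements of {1, …, 287} in uniformly random order; by symmetry P[π(i) > π(j)] = 1/2.
By linearity: E[X] = 41041 · (1/2) = C(287, 2) · (1/2) = 41041/2 = 41041/2 ≈ 20520.500000.

E[X] = 41041/2 = 20520.500000.


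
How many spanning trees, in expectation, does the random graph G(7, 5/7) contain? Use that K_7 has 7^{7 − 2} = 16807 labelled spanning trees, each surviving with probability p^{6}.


K_7 has 7^{7 − 2} = 16807 labelled spanning trees.
For each such spanning tree H, let X_H = 1 if all 6 edges of H are present in G. Then P[X_H = 1] = p^{6} = (5/7)^{6} = 15625/117649.
Summing the indicators: E[X] = Σ_H E[X_H] = 16807 · p^{6} = 16807 · 15625/117649 = 15625/7.
Numerically: E[X] ≈ 2.23e+03.

E[X] = 16807 · (5/7)^{6} = 15625/7 ≈ 2.23e+03.


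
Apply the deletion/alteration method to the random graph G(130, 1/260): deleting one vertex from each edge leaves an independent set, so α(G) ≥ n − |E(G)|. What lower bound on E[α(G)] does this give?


E[|E(G)|] = C(130, 2)·p = 8385 · (1/260) = 129/4.
E[α(G)] ≥ n − E[|E(G)|] = 130 − 129/4 = 391/4.
Numerically: ≈ 97.750000.
(This is only a lower bound; the true E[α(G)] may be larger.)

E[α(G)] ≥ 391/4 ≈ 97.750000.


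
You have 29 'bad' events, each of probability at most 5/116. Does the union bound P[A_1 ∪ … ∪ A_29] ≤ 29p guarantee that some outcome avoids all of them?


Union bound: P[∪_{i=1}^{29} A_i] ≤ Σ_i P[A_i] ≤ 29·p = 29·(5/116) = 5/4.
Numerically: 5/4 ≈ 1.2500000.
Is 5/4 < 1? NO.
Since the bound 5/4 is ≥ 1, the union bound is uninformative here; it does NOT by itself certify existence.

29·p = 5/4 ≈ 1.2500000; existence NOT certified by the union bound.


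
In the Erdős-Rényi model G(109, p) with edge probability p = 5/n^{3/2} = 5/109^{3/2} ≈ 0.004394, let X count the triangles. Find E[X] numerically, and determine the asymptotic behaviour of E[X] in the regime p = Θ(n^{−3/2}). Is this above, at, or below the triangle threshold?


Number of potential triangles: C(109, 3) = 209934.
Each occurs with probability p³ ≈ (0.004394)³ ≈ 8.481854e-08.
By linearity: E[X] = C(109, 3)·p³ ≈ 209934 · 8.481854e-08 ≈ 0.0178.
Since α = 3/2 > 1, p = c/n^{3/2} = o(1/n) is below the triangle threshold p ~ 1/n. Asymptotically E[X] ~ (c³/6)·n^{3(1−α)} = (5³/6)·n^{-1.5} → 0, so by Markov's inequality G has no triangles w.h.p.

E[X] ≈ 0.0178; in regime p = Θ(1/n^{3/2}) E[X] tends to 0 (below the triangle threshold p ~ 1/n).


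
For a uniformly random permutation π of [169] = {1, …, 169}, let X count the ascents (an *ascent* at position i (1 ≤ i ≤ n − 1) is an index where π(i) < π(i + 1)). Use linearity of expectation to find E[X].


Write X = Σ X_I over i = 1, …, 168, with X_I the indicator of one ascent.
There are 168 indicators.
For each fixed i, the pair (π(i), π(i+1)) is a uniformly random ordered pair of distinct values from {1, …, 169}; by symmetry P[π(i) < π(i+1)] = 1/2.
By linearity: E[X] = 168 · (1/2) = (169 − 1) · (1/2) = 84 ≈ 84.0000.

E[X] = 84 = 84.0000.


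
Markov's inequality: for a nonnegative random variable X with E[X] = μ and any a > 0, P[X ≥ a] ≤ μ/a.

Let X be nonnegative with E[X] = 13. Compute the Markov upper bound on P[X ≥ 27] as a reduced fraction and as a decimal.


μ = E[X] = 13, a = 27.
Markov: P[X ≥ 27] ≤ μ/a = (13)/27 = 13/27.
Numerically: ≈ 0.481481.
(Since a = 27 > μ = 13.000000, the bound 13/27 is < 1 and informative.)

P[X ≥ 27] ≤ 13/27 ≈ 0.481481.


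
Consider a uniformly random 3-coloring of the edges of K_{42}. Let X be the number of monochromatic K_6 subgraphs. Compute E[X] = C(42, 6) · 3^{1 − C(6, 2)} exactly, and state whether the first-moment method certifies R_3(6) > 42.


E[X] = C(42, 6) · 3^{1 − 15} = 5245786 · 3^{−14} = 5245786/4782969.
As a reduced fraction: E[X] = 5245786/4782969 ≈ 1.097.
Is E[X] < 1? NO.
Since E[X] ≥ 1, the first-moment bound is inconclusive at n = 42; it does NOT by itself certify R_3(6) > 42.

E[X] = 5245786/4782969 ≈ 1.097; E[X] ≥ 1; first-moment method inconclusive here.


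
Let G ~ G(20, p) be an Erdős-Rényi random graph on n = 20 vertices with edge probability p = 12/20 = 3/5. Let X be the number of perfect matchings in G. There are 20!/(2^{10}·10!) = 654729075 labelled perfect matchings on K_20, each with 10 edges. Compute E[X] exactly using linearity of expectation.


K_20 has 20!/(2^{10}·10!) = 654729075 labelled perfect matchings.
For each such perfect matching H, let X_H = 1 if all 10 edges of H are present in G. Then P[X_H = 1] = p^{10} = (3/5)^{10} = 59049/9765625.
By linearity: E[X] = Σ_H E[X_H] = 654729075 · p^{10} = 654729075 · 59049/9765625 = 1546443885987/390625.
Numerically: E[X] ≈ 3.959e+06.

E[X] = 654729075 · (3/5)^{10} = 1546443885987/390625 ≈ 3.959e+06.


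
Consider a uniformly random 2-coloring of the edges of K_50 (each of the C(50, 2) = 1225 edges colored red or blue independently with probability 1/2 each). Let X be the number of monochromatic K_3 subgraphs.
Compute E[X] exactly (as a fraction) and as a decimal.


Let X = Σ_S X_S over the C(50, 3) = 19600 subsets S of size 3, where X_S = 1 if the K_3 on S is monochromatic.
For a fixed S, the K_3 on S has C(3, 2) = 3 edges. P[all 3 edges red] = (1/2)^3, and likewise for blue, so P[monochromatic] = 2·(1/2)^3 = 2^{1 − 3} = 1/4.
Summing: E[X] = C(50, 3) · 2^{1 − 3} = 19600 · 1/4 = 4900.
Numerically: E[X] ≈ 4900.00000.

E[X] = C(50,3)·2^(1−C(3,2)) = 4900 ≈ 4900.00000.


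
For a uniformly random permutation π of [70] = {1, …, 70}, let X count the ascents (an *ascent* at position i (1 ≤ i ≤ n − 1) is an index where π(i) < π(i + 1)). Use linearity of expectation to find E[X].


Write X = Σ X_I over i = 1, …, 69, with X_I the indicator of one ascent.
There are 69 indicators.
For each fixed i, the pair (π(i), π(i+1)) is a uniformly random ordered pair of distinct values from {1, …, 70}; by symmetry P[π(i) < π(i+1)] = 1/2.
By linearity: E[X] = 69 · (1/2) = (70 − 1) · (1/2) = 69/2 ≈ 34.5000.

E[X] = 69/2 = 34.5000.


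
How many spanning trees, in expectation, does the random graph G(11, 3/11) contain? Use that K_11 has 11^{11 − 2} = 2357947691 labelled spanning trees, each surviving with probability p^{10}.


K_11 has 11^{11 − 2} = 2357947691 labelled spanning trees.
For each such spanning tree H, let X_H = 1 if all 10 edges of H are present in G. Then P[X_H = 1] = p^{10} = (3/11)^{10} = 59049/25937424601.
By linearity: E[X] = Σ_H E[X_H] = 2357947691 · p^{10} = 2357947691 · 59049/25937424601 = 59049/11.
Numerically: E[X] ≈ 5368.1.

E[X] = 2357947691 · (3/11)^{10} = 59049/11 ≈ 5368.1.


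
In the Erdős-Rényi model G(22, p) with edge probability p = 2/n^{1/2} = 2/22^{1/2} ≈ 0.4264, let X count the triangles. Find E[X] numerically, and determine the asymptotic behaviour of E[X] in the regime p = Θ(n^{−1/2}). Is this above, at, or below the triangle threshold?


Number of potential triangles: C(22, 3) = 1540.
Each occurs with probability p³ ≈ (0.4264)³ ≈ 7.752753e-02.
By linearity: E[X] = C(22, 3)·p³ ≈ 1540 · 7.752753e-02 ≈ 119.3924.
Since α = 1/2 < 1, p = c/n^{1/2} ≫ 1/n is above the triangle threshold p ~ 1/n. Asymptotically E[X] ~ (c³/6)·n^{3(1−α)} = (2³/6)·n^{1.5} → ∞; triangles are abundant w.h.p.

E[X] ≈ 119.3924; in regime p = Θ(1/n^{1/2}) E[X] diverges (above the triangle threshold p ~ 1/n).


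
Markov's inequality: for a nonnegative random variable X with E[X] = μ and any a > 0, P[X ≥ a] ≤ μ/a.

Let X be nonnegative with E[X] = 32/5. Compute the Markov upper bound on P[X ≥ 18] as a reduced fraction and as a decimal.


μ = E[X] = 32/5, a = 18.
Markov: P[X ≥ 18] ≤ μ/a = (32/5)/18 = 16/45.
Numerically: ≈ 0.356.
(Since a = 18 > μ = 6.400, the bound 16/45 is < 1 and informative.)

P[X ≥ 18] ≤ 16/45 ≈ 0.356.


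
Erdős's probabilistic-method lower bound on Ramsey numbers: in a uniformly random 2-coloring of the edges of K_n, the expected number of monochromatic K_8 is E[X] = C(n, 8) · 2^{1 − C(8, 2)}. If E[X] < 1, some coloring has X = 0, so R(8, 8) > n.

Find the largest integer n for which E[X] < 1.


We need C(n, 8) · 2^{1 − 28} < 1, i.e. C(n, 8) < 2^{28 − 1} = 134217728.
Check values of n near the boundary:
  n = 37: C(37, 8) = 38608020; 38608020 < 134217728? YES
  n = 38: C(38, 8) = 48903492; 48903492 < 134217728? YES
  n = 39: C(39, 8) = 61523748; 61523748 < 134217728? YES
  n = 40: C(40, 8) = 76904685; 76904685 < 134217728? YES
  n = 41: C(41, 8) = 95548245; 95548245 < 134217728? YES
  n = 42: C(42, 8) = 118030185; 118030185 < 134217728? YES
  n = 43: C(43, 8) = 145008513; 145008513 < 134217728? NO
  n = 44: C(44, 8) = 177232627; 177232627 < 134217728? NO
  n = 45: C(45, 8) = 215553195; 215553195 < 134217728? NO
The largest n with C(n, 8) < 134217728 is n = 42 (where E[X] = 118030185/134217728 ≈ 0.879). Hence R(8, 8) > 42, i.e. R(8, 8) ≥ 43.

Largest n = 42; hence R(8, 8) > 42.


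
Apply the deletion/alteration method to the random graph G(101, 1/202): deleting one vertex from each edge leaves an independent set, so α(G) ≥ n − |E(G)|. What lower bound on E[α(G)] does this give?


E[|E(G)|] = C(101, 2)·p = 5050 · (1/202) = 25.
E[α(G)] ≥ n − E[|E(G)|] = 101 − 25 = 76.
Numerically: ≈ 76.000000.
(This is only a lower bound; the true E[α(G)] may be larger.)

E[α(G)] ≥ 76 ≈ 76.000000.


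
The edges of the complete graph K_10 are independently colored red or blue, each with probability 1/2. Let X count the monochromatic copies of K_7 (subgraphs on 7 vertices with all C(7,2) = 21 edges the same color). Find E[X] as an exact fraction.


Let X = Σ_S X_S over the C(10, 7) = 120 subsets S of size 7, where X_S = 1 if the K_7 on S is monochromatic.
For a fixed S, the K_7 on S has C(7, 2) = 21 edges. P[all 21 edges red] = (1/2)^21, and likewise for blue, so P[monochromatic] = 2·(1/2)^21 = 2^{1 − 21} = 1/1048576.
By linearity of expectation: E[X] = C(10, 7) · 2^{1 − 21} = 120 · 1/1048576 = 15/131072.
Numerically: E[X] ≈ 0.0001.

E[X] = C(10,7)·2^(1−C(7,2)) = 15/131072 ≈ 0.0001.


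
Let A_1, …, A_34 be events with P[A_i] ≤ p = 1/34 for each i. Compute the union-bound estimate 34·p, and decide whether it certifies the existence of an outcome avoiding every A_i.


Union bound: P[∪_{i=1}^{34} A_i] ≤ Σ_i P[A_i] ≤ 34·p = 34·(1/34) = 1.
Numerically: 1 ≈ 1.0000.
Is 1 < 1? NO.
Since the bound 1 is ≥ 1, the union bound is uninformative here; it does NOT by itself certify existence.

34·p = 1 ≈ 1.0000; existence NOT certified by the union bound.


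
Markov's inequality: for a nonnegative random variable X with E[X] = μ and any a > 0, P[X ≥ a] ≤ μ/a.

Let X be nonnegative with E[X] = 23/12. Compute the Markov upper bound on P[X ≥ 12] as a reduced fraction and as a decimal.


μ = E[X] = 23/12, a = 12.
Markov: P[X ≥ 12] ≤ μ/a = (23/12)/12 = 23/144.
Numerically: ≈ 0.160.
(Since a = 12 > μ = 1.917, the bound 23/144 is < 1 and informative.)

P[X ≥ 12] ≤ 23/144 ≈ 0.160.


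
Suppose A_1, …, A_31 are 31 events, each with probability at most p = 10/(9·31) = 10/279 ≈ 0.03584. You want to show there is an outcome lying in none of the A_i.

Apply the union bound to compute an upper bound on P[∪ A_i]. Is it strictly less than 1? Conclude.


Union bound: P[∪_{i=1}^{31} A_i] ≤ Σ_i P[A_i] ≤ 31·p = 31·(10/279) = 10/9.
Numerically: 10/9 ≈ 1.11111.
Is 10/9 < 1? NO.
Since the bound 10/9 is ≥ 1, the union bound is uninformative here; it does NOT by itself certify existence.

31·p = 10/9 ≈ 1.11111; existence NOT certified by the union bound.


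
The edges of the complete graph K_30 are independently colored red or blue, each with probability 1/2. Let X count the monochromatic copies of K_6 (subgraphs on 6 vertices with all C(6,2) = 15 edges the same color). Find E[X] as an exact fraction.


Let X = Σ_S X_S over the C(30, 6) = 593775 subsets S of size 6, where X_S = 1 if the K_6 on S is monochromatic.
For a fixed S, the K_6 on S has C(6, 2) = 15 edges. P[all 15 edges red] = (1/2)^15, and likewise for blue, so P[monochromatic] = 2·(1/2)^15 = 2^{1 − 15} = 1/16384.
By linearity of expectation: E[X] = C(30, 6) · 2^{1 − 15} = 593775 · 1/16384 = 593775/16384.
Numerically: E[X] ≈ 36.241150.

E[X] = C(30,6)·2^(1−C(6,2)) = 593775/16384 ≈ 36.241150.


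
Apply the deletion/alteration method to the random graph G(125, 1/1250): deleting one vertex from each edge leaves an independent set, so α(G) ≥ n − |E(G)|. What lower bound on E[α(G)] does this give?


E[|E(G)|] = C(125, 2)·p = 7750 · (1/1250) = 31/5.
E[α(G)] ≥ n − E[|E(G)|] = 125 − 31/5 = 594/5.
Numerically: ≈ 118.8000.
(This is only a lower bound; the true E[α(G)] may be larger.)

E[α(G)] ≥ 594/5 ≈ 118.8000.


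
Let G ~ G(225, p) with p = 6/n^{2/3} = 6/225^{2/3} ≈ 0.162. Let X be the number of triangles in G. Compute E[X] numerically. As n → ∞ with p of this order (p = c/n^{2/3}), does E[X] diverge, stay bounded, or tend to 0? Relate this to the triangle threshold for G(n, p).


Number of potential triangles: C(225, 3) = 1873200.
Each occurs with probability p³ ≈ (0.162)³ ≈ 4.26667e-03.
By linearity: E[X] = C(225, 3)·p³ ≈ 1873200 · 4.26667e-03 ≈ 7992.320.
Since α = 2/3 < 1, p = c/n^{2/3} ≫ 1/n is above the triangle threshold p ~ 1/n. Asymptotically E[X] ~ (c³/6)·n^{3(1−α)} = (6³/6)·n^{1} → ∞; triangles are abundant w.h.p.

E[X] ≈ 7992.320; in regime p = Θ(1/n^{2/3}) E[X] diverges (above the triangle threshold p ~ 1/n).


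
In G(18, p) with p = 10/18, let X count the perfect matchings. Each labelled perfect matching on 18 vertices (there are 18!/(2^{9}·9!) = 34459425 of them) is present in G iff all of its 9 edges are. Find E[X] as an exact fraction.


K_18 has 18!/(2^{9}·9!) = 34459425 labelled perfect matchings.
For each such perfect matching H, let X_H = 1 if all 9 edges of H are present in G. Then P[X_H = 1] = p^{9} = (5/9)^{9} = 1953125/387420489.
By linearity of expectation: E[X] = Σ_H E[X_H] = 34459425 · p^{9} = 34459425 · 1953125/387420489 = 830908203125/4782969.
Numerically: E[X] ≈ 1.7372e+05.

E[X] = 34459425 · (5/9)^{9} = 830908203125/4782969 ≈ 1.7372e+05.


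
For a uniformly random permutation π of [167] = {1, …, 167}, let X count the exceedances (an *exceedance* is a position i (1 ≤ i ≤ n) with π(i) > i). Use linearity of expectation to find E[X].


Write X = Σ_{i=1}^{167} X_i, where X_i = 1_{π(i) > i}.
For each fixed i, π(i) is uniform over {1, …, 167} (marginal of a uniform permutation), so P[π(i) > i] = (n − i)/n. Summing: Σ_{i=1}^{167} (n − i)/n = (0 + 1 + … + 166)/167 = 167(167 − 1)/(2·167) = (167 − 1)/2.
Hence E[X] = Σ_{i=1}^{167} (167 − i)/167 = 83 ≈ 83.0000.

E[X] = 83 = 83.0000.


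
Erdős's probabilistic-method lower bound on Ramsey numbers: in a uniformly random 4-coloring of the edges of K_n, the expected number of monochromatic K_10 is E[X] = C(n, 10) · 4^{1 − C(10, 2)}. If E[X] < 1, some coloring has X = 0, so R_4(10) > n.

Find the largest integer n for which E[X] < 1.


We need C(n, 10) · 4^{1 − 45} < 1, i.e. C(n, 10) < 4^{45 − 1} = 309485009821345068724781056.
Check values of n near the boundary:
  n = 2022: C(2022, 10) = 307870445231474093395937796; 307870445231474093395937796 < 309485009821345068724781056? YES
  n = 2023: C(2023, 10) = 309399856285778485315440716; 309399856285778485315440716 < 309485009821345068724781056? YES
  n = 2024: C(2024, 10) = 310936101848269937576192656; 310936101848269937576192656 < 309485009821345068724781056? NO
  n = 2025: C(2025, 10) = 312479209053472269772600560; 312479209053472269772600560 < 309485009821345068724781056? NO
The largest n with C(n, 10) < 309485009821345068724781056 is n = 2023 (where E[X] = 77349964071444621328860179/77371252455336267181195264 ≈ 0.9997). Hence R_4(10) > 2023, i.e. R_4(10) ≥ 2024.

Largest n = 2023; hence R_4(10) > 2023.


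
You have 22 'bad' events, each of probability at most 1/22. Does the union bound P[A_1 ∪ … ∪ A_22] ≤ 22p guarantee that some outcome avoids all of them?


Union bound: P[∪_{i=1}^{22} A_i] ≤ Σ_i P[A_i] ≤ 22·p = 22·(1/22) = 1.
Numerically: 1 ≈ 1.000.
Is 1 < 1? NO.
Since the bound 1 is ≥ 1, the union bound is uninformative here; it does NOT by itself certify existence.

22·p = 1 ≈ 1.000; existence NOT certified by the union bound.


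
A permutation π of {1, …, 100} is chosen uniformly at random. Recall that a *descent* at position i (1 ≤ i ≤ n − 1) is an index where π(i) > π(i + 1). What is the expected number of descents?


Write X = Σ X_I over i = 1, …, 99, with X_I the indicator of one descent.
There are 99 indicators.
For each fixed i, the pair (π(i), π(i+1)) is a uniformly random ordered pair of distinct values from {1, …, 100}; by symmetry P[π(i) > π(i+1)] = 1/2.
By linearity: E[X] = 99 · (1/2) = (100 − 1) · (1/2) = 99/2 ≈ 49.500.

E[X] = 99/2 = 49.500.


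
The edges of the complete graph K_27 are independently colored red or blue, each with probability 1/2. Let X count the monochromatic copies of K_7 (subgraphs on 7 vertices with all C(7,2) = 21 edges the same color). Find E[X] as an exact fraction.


Let X = Σ_S X_S over the C(27, 7) = 888030 subsets S of size 7, where X_S = 1 if the K_7 on S is monochromatic.
For a fixed S, the K_7 on S has C(7, 2) = 21 edges. P[all 21 edges red] = (1/2)^21, and likewise for blue, so P[monochromatic] = 2·(1/2)^21 = 2^{1 − 21} = 1/1048576.
By linearity: E[X] = C(27, 7) · 2^{1 − 21} = 888030 · 1/1048576 = 444015/524288.
Numerically: E[X] ≈ 0.846891.

E[X] = C(27,7)·2^(1−C(7,2)) = 444015/524288 ≈ 0.846891.


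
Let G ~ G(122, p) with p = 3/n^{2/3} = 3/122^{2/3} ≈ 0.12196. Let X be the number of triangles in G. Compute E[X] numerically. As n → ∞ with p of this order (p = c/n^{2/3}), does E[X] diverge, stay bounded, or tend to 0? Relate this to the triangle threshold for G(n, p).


Number of potential triangles: C(122, 3) = 295240.
Each occurs with probability p³ ≈ (0.12196)³ ≈ 1.8140285e-03.
By linearity: E[X] = C(122, 3)·p³ ≈ 295240 · 1.8140285e-03 ≈ 535.57377.
Since α = 2/3 < 1, p = c/n^{2/3} ≫ 1/n is above the triangle threshold p ~ 1/n. Asymptotically E[X] ~ (c³/6)·n^{3(1−α)} = (3³/6)·n^{1} → ∞; triangles are abundant w.h.p.

E[X] ≈ 535.57377; in regime p = Θ(1/n^{2/3}) E[X] diverges (above the triangle threshold p ~ 1/n).


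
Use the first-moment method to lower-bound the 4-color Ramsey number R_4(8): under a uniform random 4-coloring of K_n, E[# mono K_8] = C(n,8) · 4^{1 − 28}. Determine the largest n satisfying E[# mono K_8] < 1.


We need C(n, 8) · 4^{1 − 28} < 1, i.e. C(n, 8) < 4^{28 − 1} = 18014398509481984.
Check values of n near the boundary:
  n = 407: C(407, 8) = 17424959239309050; 17424959239309050 < 18014398509481984? YES
  n = 408: C(408, 8) = 17773458424095231; 17773458424095231 < 18014398509481984? YES
  n = 409: C(409, 8) = 18128041135797879; 18128041135797879 < 18014398509481984? NO
  n = 410: C(410, 8) = 18488798173326195; 18488798173326195 < 18014398509481984? NO
  n = 411: C(411, 8) = 18855821462126715; 18855821462126715 < 18014398509481984? NO
The largest n with C(n, 8) < 18014398509481984 is n = 408 (where E[X] = 17773458424095231/18014398509481984 ≈ 0.986625). Hence R_4(8) > 408, i.e. R_4(8) ≥ 409.

Largest n = 408; hence R_4(8) > 408.


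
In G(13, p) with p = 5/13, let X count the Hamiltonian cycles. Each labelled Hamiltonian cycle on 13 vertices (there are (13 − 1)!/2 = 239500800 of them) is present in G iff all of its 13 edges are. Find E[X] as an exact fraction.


K_13 has (13 − 1)!/2 = 239500800 labelled Hamiltonian cycles.
For each such Hamiltonian cycle H, let X_H = 1 if all 13 edges of H are present in G. Then P[X_H = 1] = p^{13} = (5/13)^{13} = 1220703125/302875106592253.
By linearity of expectation: E[X] = Σ_H E[X_H] = 239500800 · p^{13} = 239500800 · 1220703125/302875106592253 = 292359375000000000/302875106592253.
Numerically: E[X] ≈ 965.3.

E[X] = 239500800 · (5/13)^{13} = 292359375000000000/302875106592253 ≈ 965.3.


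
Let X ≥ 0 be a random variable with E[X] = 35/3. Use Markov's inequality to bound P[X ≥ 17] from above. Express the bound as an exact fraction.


μ = E[X] = 35/3, a = 17.
Markov: P[X ≥ 17] ≤ μ/a = (35/3)/17 = 35/51.
Numerically: ≈ 0.686.
(Since a = 17 > μ = 11.667, the bound 35/51 is < 1 and informative.)

P[X ≥ 17] ≤ 35/51 ≈ 0.686.


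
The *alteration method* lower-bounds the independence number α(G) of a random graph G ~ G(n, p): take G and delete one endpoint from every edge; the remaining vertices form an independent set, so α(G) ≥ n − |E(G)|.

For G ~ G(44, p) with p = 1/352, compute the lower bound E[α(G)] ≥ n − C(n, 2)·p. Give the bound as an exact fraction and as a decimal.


E[|E(G)|] = C(44, 2)·p = 946 · (1/352) = 43/16.
E[α(G)] ≥ n − E[|E(G)|] = 44 − 43/16 = 661/16.
Numerically: ≈ 41.3125.
(This is only a lower bound; the true E[α(G)] may be larger.)

E[α(G)] ≥ 661/16 ≈ 41.3125.


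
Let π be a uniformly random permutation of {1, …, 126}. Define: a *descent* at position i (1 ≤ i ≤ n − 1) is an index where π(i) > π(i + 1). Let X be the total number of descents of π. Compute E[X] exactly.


Write X = Σ X_I over i = 1, …, 125, with X_I the indicator of one descent.
There are 125 indicators.
For each fixed i, the pair (π(i), π(i+1)) is a uniformly random ordered pair of distinct values from {1, …, 126}; by symmetry P[π(i) > π(i+1)] = 1/2.
By linearity: E[X] = 125 · (1/2) = (126 − 1) · (1/2) = 125/2 ≈ 62.5000.

E[X] = 125/2 = 62.5000.


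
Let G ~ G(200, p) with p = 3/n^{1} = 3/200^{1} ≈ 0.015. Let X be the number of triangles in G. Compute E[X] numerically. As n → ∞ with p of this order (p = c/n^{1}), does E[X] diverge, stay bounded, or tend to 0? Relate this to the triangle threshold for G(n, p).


Number of potential triangles: C(200, 3) = 1313400.
Each occurs with probability p³ ≈ (0.015)³ ≈ 3.375000e-06.
By linearity: E[X] = C(200, 3)·p³ ≈ 1313400 · 3.375000e-06 ≈ 4.4327.
Here α = 1, so p = 3/n is exactly at the triangle threshold p ~ 1/n. Asymptotically E[X] → c³/6 = 3³/6 = 9/2 ≈ 4.5000, a bounded constant. In this regime the triangle count is asymptotically Poisson(c³/6).

E[X] ≈ 4.4327; in regime p = Θ(1/n^{1}) E[X] stays bounded (at the triangle threshold p ~ 1/n).


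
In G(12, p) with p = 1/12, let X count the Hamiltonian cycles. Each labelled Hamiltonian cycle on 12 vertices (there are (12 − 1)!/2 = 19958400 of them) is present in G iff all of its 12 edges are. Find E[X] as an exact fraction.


K_12 has (12 − 1)!/2 = 19958400 labelled Hamiltonian cycles.
For each such Hamiltonian cycle H, let X_H = 1 if all 12 edges of H are present in G. Then P[X_H = 1] = p^{12} = (1/12)^{12} = 1/8916100448256.
By linearity of expectation: E[X] = Σ_H E[X_H] = 19958400 · p^{12} = 19958400 · 1/8916100448256 = 1925/859963392.
Numerically: E[X] ≈ 2.238e-06.

E[X] = 19958400 · (1/12)^{12} = 1925/859963392 ≈ 2.238e-06.


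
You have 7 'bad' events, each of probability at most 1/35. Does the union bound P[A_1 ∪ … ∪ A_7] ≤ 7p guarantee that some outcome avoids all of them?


Union bound: P[∪_{i=1}^{7} A_i] ≤ Σ_i P[A_i] ≤ 7·p = 7·(1/35) = 1/5.
Numerically: 1/5 ≈ 0.200.
Is 1/5 < 1? YES.
Since P[∪ A_i] ≤ 1/5 < 1, the complement has P[∩ A_i^c] ≥ 1 − 1/5 = 4/5 > 0, so some outcome avoids every A_i.

7·p = 1/5 ≈ 0.200; existence CERTIFIED by the union bound.


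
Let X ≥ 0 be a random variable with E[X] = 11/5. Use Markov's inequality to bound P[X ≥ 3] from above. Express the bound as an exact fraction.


μ = E[X] = 11/5, a = 3.
Markov: P[X ≥ 3] ≤ μ/a = (11/5)/3 = 11/15.
Numerically: ≈ 0.733.
(Since a = 3 > μ = 2.200, the bound 11/15 is < 1 and informative.)

P[X ≥ 3] ≤ 11/15 ≈ 0.733.


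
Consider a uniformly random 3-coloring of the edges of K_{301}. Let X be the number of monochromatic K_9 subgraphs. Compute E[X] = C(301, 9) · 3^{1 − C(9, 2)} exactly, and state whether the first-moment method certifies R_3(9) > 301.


E[X] = C(301, 9) · 3^{1 − 36} = 49533303936090975 · 3^{−35} = 49533303936090975/50031545098999707.
As a reduced fraction: E[X] = 16511101312030325/16677181699666569 ≈ 0.9900.
Is E[X] < 1? YES.
Since E[X] < 1, there exists a 3-coloring of K_{301} with no monochromatic K_9; hence R_3(9) > 301.

E[X] = 16511101312030325/16677181699666569 ≈ 0.9900; E[X] < 1, so R_3(9) > 301.


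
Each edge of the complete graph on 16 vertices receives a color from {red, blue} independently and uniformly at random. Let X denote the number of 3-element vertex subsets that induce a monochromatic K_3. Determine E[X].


Let X = Σ_S X_S over the C(16, 3) = 560 subsets S of size 3, where X_S = 1 if the K_3 on S is monochromatic.
For a fixed S, the K_3 on S has C(3, 2) = 3 edges. P[all 3 edges red] = (1/2)^3, and likewise for blue, so P[monochromatic] = 2·(1/2)^3 = 2^{1 − 3} = 1/4.
Summing: E[X] = C(16, 3) · 2^{1 − 3} = 560 · 1/4 = 140.
Numerically: E[X] ≈ 140.00000.

E[X] = C(16,3)·2^(1−C(3,2)) = 140 ≈ 140.00000.


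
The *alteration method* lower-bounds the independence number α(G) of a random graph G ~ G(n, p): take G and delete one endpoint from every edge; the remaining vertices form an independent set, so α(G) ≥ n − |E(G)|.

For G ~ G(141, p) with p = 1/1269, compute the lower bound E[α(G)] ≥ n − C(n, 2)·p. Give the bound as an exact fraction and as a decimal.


E[|E(G)|] = C(141, 2)·p = 9870 · (1/1269) = 70/9.
E[α(G)] ≥ n − E[|E(G)|] = 141 − 70/9 = 1199/9.
Numerically: ≈ 133.2222.
(This is only a lower bound; the true E[α(G)] may be larger.)

E[α(G)] ≥ 1199/9 ≈ 133.2222.


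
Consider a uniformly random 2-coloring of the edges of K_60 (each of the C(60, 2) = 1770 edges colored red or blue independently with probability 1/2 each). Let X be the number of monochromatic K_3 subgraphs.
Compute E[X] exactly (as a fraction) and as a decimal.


Let X = Σ_S X_S over the C(60, 3) = 34220 subsets S of size 3, where X_S = 1 if the K_3 on S is monochromatic.
For a fixed S, the K_3 on S has C(3, 2) = 3 edges. P[all 3 edges red] = (1/2)^3, and likewise for blue, so P[monochromatic] = 2·(1/2)^3 = 2^{1 − 3} = 1/4.
By linearity of expectation: E[X] = C(60, 3) · 2^{1 − 3} = 34220 · 1/4 = 8555.
Numerically: E[X] ≈ 8555.00000.

E[X] = C(60,3)·2^(1−C(3,2)) = 8555 ≈ 8555.00000.


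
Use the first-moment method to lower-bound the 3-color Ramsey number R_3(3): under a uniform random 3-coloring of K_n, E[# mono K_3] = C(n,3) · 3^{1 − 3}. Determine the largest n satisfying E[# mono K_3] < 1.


We need C(n, 3) · 3^{1 − 3} < 1, i.e. C(n, 3) < 3^{3 − 1} = 9.
Check values of n near the boundary:
  n = 3: C(3, 3) = 1; 1 < 9? YES
  n = 4: C(4, 3) = 4; 4 < 9? YES
  n = 5: C(5, 3) = 10; 10 < 9? NO
The largest n with C(n, 3) < 9 is n = 4 (where E[X] = 4/9 ≈ 0.444). Hence R_3(3) > 4, i.e. R_3(3) ≥ 5.

Largest n = 4; hence R_3(3) > 4.


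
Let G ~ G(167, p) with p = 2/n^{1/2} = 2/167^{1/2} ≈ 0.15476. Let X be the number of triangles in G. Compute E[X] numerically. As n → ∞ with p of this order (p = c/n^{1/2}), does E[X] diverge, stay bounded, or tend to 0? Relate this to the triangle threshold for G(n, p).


Number of potential triangles: C(167, 3) = 762355.
Each occurs with probability p³ ≈ (0.15476)³ ≈ 3.7069376e-03.
By linearity: E[X] = C(167, 3)·p³ ≈ 762355 · 3.7069376e-03 ≈ 2826.00245.
Since α = 1/2 < 1, p = c/n^{1/2} ≫ 1/n is above the triangle threshold p ~ 1/n. Asymptotically E[X] ~ (c³/6)·n^{3(1−α)} = (2³/6)·n^{1.5} → ∞; triangles are abundant w.h.p.

E[X] ≈ 2826.00245; in regime p = Θ(1/n^{1/2}) E[X] diverges (above the triangle threshold p ~ 1/n).


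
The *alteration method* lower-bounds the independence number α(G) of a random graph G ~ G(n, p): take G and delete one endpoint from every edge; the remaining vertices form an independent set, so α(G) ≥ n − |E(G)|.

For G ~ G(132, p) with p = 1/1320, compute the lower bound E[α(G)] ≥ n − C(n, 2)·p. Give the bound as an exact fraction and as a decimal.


E[|E(G)|] = C(132, 2)·p = 8646 · (1/1320) = 131/20.
E[α(G)] ≥ n − E[|E(G)|] = 132 − 131/20 = 2509/20.
Numerically: ≈ 125.4500.
(This is only a lower bound; the true E[α(G)] may be larger.)

E[α(G)] ≥ 2509/20 ≈ 125.4500.


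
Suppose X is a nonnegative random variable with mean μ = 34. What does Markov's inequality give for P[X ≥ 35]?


μ = E[X] = 34, a = 35.
Markov: P[X ≥ 35] ≤ μ/a = (34)/35 = 34/35.
Numerically: ≈ 0.97143.
(Since a = 35 > μ = 34.00000, the bound 34/35 is < 1 and informative.)

P[X ≥ 35] ≤ 34/35 ≈ 0.97143.


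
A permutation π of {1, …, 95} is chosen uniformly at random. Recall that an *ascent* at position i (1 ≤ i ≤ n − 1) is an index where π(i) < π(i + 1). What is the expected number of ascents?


Write X = Σ X_I over i = 1, …, 94, with X_I the indicator of one ascent.
There are 94 indicators.
For each fixed i, the pair (π(i), π(i+1)) is a uniformly random ordered pair of distinct values from {1, …, 95}; by symmetry P[π(i) < π(i+1)] = 1/2.
By linearity: E[X] = 94 · (1/2) = (95 − 1) · (1/2) = 47 ≈ 47.00000.

E[X] = 47 = 47.00000.


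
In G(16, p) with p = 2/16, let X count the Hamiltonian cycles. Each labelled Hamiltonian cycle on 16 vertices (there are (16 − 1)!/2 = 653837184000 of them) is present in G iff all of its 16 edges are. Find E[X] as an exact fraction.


K_16 has (16 − 1)!/2 = 653837184000 labelled Hamiltonian cycles.
For each such Hamiltonian cycle H, let X_H = 1 if all 16 edges of H are present in G. Then P[X_H = 1] = p^{16} = (1/8)^{16} = 1/281474976710656.
Summing the indicators: E[X] = Σ_H E[X_H] = 653837184000 · p^{16} = 653837184000 · 1/281474976710656 = 638512875/274877906944.
Numerically: E[X] ≈ 0.0023229.

E[X] = 653837184000 · (1/8)^{16} = 638512875/274877906944 ≈ 0.0023229.


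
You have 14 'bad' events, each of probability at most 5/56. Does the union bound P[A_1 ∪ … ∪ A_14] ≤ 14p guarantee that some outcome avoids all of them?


Union bound: P[∪_{i=1}^{14} A_i] ≤ Σ_i P[A_i] ≤ 14·p = 14·(5/56) = 5/4.
Numerically: 5/4 ≈ 1.250.
Is 5/4 < 1? NO.
Since the bound 5/4 is ≥ 1, the union bound is uninformative here; it does NOT by itself certify existence.

14·p = 5/4 ≈ 1.250; existence NOT certified by the union bound.


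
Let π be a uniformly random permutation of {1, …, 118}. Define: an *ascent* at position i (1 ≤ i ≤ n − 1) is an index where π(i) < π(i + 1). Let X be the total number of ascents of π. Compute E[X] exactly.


Write X = Σ X_I over i = 1, …, 117, with X_I the indicator of one ascent.
There are 117 indicators.
For each fixed i, the pair (π(i), π(i+1)) is a uniformly random ordered pair of distinct values from {1, …, 118}; by symmetry P[π(i) < π(i+1)] = 1/2.
By linearity: E[X] = 117 · (1/2) = (118 − 1) · (1/2) = 117/2 ≈ 58.50000.

E[X] = 117/2 = 58.50000.


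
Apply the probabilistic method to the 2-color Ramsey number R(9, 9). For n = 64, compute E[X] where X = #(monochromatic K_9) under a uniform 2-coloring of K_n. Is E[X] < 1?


E[X] = C(64, 9) · 2^{1 − 36} = 27540584512 · 2^{−35} = 27540584512/34359738368.
As a reduced fraction: E[X] = 430321633/536870912 ≈ 0.801537.
Is E[X] < 1? YES.
Since E[X] < 1, there exists a 2-coloring of K_{64} with no monochromatic K_9; hence R(9, 9) > 64.

E[X] = 430321633/536870912 ≈ 0.801537; E[X] < 1, so R(9, 9) > 64.


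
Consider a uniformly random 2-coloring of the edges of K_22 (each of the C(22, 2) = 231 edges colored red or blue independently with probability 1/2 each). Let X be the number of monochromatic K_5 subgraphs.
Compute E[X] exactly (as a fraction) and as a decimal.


Let X = Σ_S X_S over the C(22, 5) = 26334 subsets S of size 5, where X_S = 1 if the K_5 on S is monochromatic.
For a fixed S, the K_5 on S has C(5, 2) = 10 edges. P[all 10 edges red] = (1/2)^10, and likewise for blue, so P[monochromatic] = 2·(1/2)^10 = 2^{1 − 10} = 1/512.
Summing: E[X] = C(22, 5) · 2^{1 − 10} = 26334 · 1/512 = 13167/256.
Numerically: E[X] ≈ 51.433594.

E[X] = C(22,5)·2^(1−C(5,2)) = 13167/256 ≈ 51.433594.


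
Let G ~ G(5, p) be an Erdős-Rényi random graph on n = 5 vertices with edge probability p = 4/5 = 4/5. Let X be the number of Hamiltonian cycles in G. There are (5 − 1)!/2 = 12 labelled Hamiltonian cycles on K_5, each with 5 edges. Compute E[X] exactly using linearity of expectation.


K_5 has (5 − 1)!/2 = 12 labelled Hamiltonian cycles.
For each such Hamiltonian cycle H, let X_H = 1 if all 5 edges of H are present in G. Then P[X_H = 1] = p^{5} = (4/5)^{5} = 1024/3125.
By linearity: E[X] = Σ_H E[X_H] = 12 · p^{5} = 12 · 1024/3125 = 12288/3125.
Numerically: E[X] ≈ 3.93216.

E[X] = 12 · (4/5)^{5} = 12288/3125 ≈ 3.93216.


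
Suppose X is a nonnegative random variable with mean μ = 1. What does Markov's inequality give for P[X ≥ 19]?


μ = E[X] = 1, a = 19.
Markov: P[X ≥ 19] ≤ μ/a = (1)/19 = 1/19.
Numerically: ≈ 0.052632.
(Since a = 19 > μ = 1.000000, the bound 1/19 is < 1 and informative.)

P[X ≥ 19] ≤ 1/19 ≈ 0.052632.


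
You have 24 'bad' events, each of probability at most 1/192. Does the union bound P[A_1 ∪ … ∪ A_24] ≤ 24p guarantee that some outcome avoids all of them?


Union bound: P[∪_{i=1}^{24} A_i] ≤ Σ_i P[A_i] ≤ 24·p = 24·(1/192) = 1/8.
Numerically: 1/8 ≈ 0.125.
Is 1/8 < 1? YES.
Since P[∪ A_i] ≤ 1/8 < 1, the complement has P[∩ A_i^c] ≥ 1 − 1/8 = 7/8 > 0, so some outcome avoids every A_i.

24·p = 1/8 ≈ 0.125; existence CERTIFIED by the union bound.


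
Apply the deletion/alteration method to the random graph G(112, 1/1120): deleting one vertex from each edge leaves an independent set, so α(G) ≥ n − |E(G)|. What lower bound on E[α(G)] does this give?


E[|E(G)|] = C(112, 2)·p = 6216 · (1/1120) = 111/20.
E[α(G)] ≥ n − E[|E(G)|] = 112 − 111/20 = 2129/20.
Numerically: ≈ 106.450.
(This is only a lower bound; the true E[α(G)] may be larger.)

E[α(G)] ≥ 2129/20 ≈ 106.450.
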